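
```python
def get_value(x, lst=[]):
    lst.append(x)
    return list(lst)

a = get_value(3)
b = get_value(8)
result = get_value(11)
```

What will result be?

Step 1: Default list is shared. list() creates copies for return values.
Step 2: Internal list grows: [3] -> [3, 8] -> [3, 8, 11].
Step 3: result = [3, 8, 11]

The answer is [3, 8, 11].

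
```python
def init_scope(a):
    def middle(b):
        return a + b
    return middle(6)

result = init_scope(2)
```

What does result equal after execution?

Step 1: init_scope(2) passes a = 2.
Step 2: middle(6) has b = 6, reads a = 2 from enclosing.
Step 3: result = 2 + 6 = 8

The answer is 8.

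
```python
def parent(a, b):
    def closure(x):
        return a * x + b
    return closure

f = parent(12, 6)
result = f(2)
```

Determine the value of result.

Step 1: parent(12, 6) captures a = 12, b = 6.
Step 2: f(2) computes 12 * 2 + 6 = 30.
Step 3: result = 30

The answer is 30.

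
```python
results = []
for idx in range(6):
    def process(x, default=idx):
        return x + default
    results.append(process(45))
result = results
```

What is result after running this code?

Step 1: Default argument default=idx is evaluated at function definition time.
Step 2: Each iteration creates process with default = current idx value.
Step 3: process(45) returns 45 + default. results = [45, 46, 47, 48, 49, 50]

The answer is [45, 46, 47, 48, 49, 50].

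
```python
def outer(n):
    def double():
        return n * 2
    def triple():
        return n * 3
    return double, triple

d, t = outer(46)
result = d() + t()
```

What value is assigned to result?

Step 1: Both closures capture the same n = 46.
Step 2: d() = 46 * 2 = 92, t() = 46 * 3 = 138.
Step 3: result = 92 + 138 = 230

The answer is 230.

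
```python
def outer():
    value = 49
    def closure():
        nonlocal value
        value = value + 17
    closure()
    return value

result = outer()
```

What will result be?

Step 1: outer() sets value = 49.
Step 2: closure() uses nonlocal to modify value in outer's scope: value = 49 + 17 = 66.
Step 3: outer() returns the modified value = 66

The answer is 66.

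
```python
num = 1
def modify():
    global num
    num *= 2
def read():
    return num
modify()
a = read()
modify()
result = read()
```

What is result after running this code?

Step 1: num = 1.
Step 2: First modify(): num = 1 * 2 = 2.
Step 3: Second modify(): num = 2 * 2 = 4.
Step 4: read() returns 4

The answer is 4.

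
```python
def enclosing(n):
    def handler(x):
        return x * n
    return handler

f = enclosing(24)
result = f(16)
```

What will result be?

Step 1: enclosing(24) creates a closure capturing n = 24.
Step 2: f(16) computes 16 * 24 = 384.
Step 3: result = 384

The answer is 384.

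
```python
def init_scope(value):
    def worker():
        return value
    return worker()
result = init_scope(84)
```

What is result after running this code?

Step 1: init_scope(84) binds parameter value = 84.
Step 2: worker() looks up value in enclosing scope and finds the parameter value = 84.
Step 3: result = 84

The answer is 84.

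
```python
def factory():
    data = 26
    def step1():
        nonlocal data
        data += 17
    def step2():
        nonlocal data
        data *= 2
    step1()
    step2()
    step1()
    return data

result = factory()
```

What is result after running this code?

Step 1: data = 26.
Step 2: step1(): data = 26 + 17 = 43.
Step 3: step2(): data = 43 * 2 = 86.
Step 4: step1(): data = 86 + 17 = 103. result = 103

The answer is 103.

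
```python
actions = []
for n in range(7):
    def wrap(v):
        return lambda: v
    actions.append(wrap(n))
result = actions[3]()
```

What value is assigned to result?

Step 1: wrap(n) creates a new scope capturing v = n at call time.
Step 2: actions[3] = wrap(3), so its lambda captures v = 3.
Step 3: result = 3 (closure factory fixes late binding)

The answer is 3.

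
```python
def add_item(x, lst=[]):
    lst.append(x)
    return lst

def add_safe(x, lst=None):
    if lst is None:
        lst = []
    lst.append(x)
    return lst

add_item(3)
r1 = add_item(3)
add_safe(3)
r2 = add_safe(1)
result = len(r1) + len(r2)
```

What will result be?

Step 1: add_item shares mutable default: after 2 calls, lst = [3, 3], len = 2.
Step 2: add_safe creates fresh list each time: r2 = [1], len = 1.
Step 3: result = 2 + 1 = 3

The answer is 3.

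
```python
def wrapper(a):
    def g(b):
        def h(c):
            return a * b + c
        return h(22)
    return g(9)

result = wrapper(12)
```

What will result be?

Step 1: a = 12, b = 9, c = 22.
Step 2: h() computes a * b + c = 12 * 9 + 22 = 130.
Step 3: result = 130

The answer is 130.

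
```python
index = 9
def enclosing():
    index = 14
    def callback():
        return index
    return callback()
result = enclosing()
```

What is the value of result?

Step 1: index = 9 globally, but enclosing() defines index = 14 locally.
Step 2: callback() looks up index. Not in local scope, so checks enclosing scope (enclosing) and finds index = 14.
Step 3: result = 14

The answer is 14.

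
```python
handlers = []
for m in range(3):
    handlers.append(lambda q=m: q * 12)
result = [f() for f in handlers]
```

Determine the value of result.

Step 1: Default arg q=m captures m at each iteration.
Step 2: handlers[k] has q defaulting to k, returns k * 12.
Step 3: result = [0, 12, 24]

The answer is [0, 12, 24].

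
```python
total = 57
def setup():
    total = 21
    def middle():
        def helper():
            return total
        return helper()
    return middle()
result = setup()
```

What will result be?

Step 1: setup() defines total = 21. middle() and helper() have no local total.
Step 2: helper() checks local (none), enclosing middle() (none), enclosing setup() and finds total = 21.
Step 3: result = 21

The answer is 21.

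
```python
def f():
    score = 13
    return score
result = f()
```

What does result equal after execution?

Step 1: f() defines score = 13 in its local scope.
Step 2: return score finds the local variable score = 13.
Step 3: result = 13

The answer is 13.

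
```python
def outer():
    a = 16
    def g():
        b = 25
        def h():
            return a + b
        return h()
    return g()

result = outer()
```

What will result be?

Step 1: outer() defines a = 16. g() defines b = 25.
Step 2: h() accesses both from enclosing scopes: a = 16, b = 25.
Step 3: result = 16 + 25 = 41

The answer is 41.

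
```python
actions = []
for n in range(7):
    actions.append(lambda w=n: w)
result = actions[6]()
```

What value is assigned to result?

Step 1: Default argument w=n captures n's value at each iteration.
Step 2: actions[6] captured w = 6 when n was 6.
Step 3: result = 6

The answer is 6.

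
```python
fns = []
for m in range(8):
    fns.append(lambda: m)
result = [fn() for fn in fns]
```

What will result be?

Step 1: All 8 lambdas share the same variable m.
Step 2: After the loop, m = 7.
Step 3: Each call returns 7. result = [7, 7, 7, 7, 7, 7, 7, 7]

The answer is [7, 7, 7, 7, 7, 7, 7, 7].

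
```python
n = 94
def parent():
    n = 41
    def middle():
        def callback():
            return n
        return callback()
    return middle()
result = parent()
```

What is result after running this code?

Step 1: parent() defines n = 41. middle() and callback() have no local n.
Step 2: callback() checks local (none), enclosing middle() (none), enclosing parent() and finds n = 41.
Step 3: result = 41

The answer is 41.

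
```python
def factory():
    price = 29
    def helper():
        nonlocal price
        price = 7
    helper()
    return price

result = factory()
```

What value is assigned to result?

Step 1: factory() sets price = 29.
Step 2: helper() uses nonlocal to reassign price = 7.
Step 3: result = 7

The answer is 7.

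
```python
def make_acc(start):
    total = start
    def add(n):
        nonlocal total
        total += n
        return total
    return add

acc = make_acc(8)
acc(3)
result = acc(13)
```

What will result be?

Step 1: make_acc(8) creates closure with total = 8.
Step 2: First acc(3): total = 8 + 3 = 11.
Step 3: Second acc(13): total = 11 + 13 = 24. result = 24

The answer is 24.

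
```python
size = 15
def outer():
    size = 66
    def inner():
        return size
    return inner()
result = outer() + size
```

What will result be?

Step 1: Global size = 15. outer() shadows with size = 66.
Step 2: inner() returns enclosing size = 66. outer() = 66.
Step 3: result = 66 + global size (15) = 81

The answer is 81.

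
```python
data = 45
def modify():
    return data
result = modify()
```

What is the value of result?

Step 1: data = 45 is defined in the global scope.
Step 2: modify() looks up data. No local data exists, so Python checks the global scope via LEGB rule and finds data = 45.
Step 3: result = 45

The answer is 45.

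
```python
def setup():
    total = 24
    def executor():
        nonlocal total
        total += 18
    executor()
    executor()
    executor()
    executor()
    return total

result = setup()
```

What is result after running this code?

Step 1: total starts at 24.
Step 2: executor() is called 4 times, each adding 18.
Step 3: total = 24 + 18 * 4 = 96

The answer is 96.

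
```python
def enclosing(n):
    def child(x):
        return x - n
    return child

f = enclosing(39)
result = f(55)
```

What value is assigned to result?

Step 1: enclosing(39) creates a closure capturing n = 39.
Step 2: f(55) computes 55 - 39 = 16.
Step 3: result = 16

The answer is 16.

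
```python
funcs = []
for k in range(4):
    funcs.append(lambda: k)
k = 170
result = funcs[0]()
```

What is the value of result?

Step 1: Lambdas capture the variable k by reference, not by value.
Step 2: After the loop, k is reassigned to 170.
Step 3: funcs[0]() looks up the current k = 170. result = 170

The answer is 170.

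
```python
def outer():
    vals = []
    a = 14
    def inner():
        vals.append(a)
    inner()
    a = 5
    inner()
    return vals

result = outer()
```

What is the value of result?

Step 1: a = 14. inner() appends current a to vals.
Step 2: First inner(): appends 14. Then a = 5.
Step 3: Second inner(): appends 5 (closure sees updated a). result = [14, 5]

The answer is [14, 5].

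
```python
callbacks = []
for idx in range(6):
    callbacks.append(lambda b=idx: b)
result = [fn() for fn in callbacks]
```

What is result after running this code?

Step 1: Default arg b=idx captures idx at each iteration.
Step 2: Each lambda has its own default: 0, 1, ..., 5.
Step 3: result = [0, 1, 2, 3, 4, 5]

The answer is [0, 1, 2, 3, 4, 5].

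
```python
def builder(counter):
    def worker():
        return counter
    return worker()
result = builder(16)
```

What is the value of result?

Step 1: builder(16) binds parameter counter = 16.
Step 2: worker() looks up counter in enclosing scope and finds the parameter counter = 16.
Step 3: result = 16

The answer is 16.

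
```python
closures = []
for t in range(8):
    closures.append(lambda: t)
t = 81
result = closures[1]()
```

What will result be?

Step 1: Lambdas capture the variable t by reference, not by value.
Step 2: After the loop, t is reassigned to 81.
Step 3: closures[1]() looks up the current t = 81. result = 81

The answer is 81.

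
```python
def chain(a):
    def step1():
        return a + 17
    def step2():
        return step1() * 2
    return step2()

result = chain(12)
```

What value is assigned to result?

Step 1: chain(12) captures a = 12.
Step 2: step2() calls step1() which returns 12 + 17 = 29.
Step 3: step2() returns 29 * 2 = 58

The answer is 58.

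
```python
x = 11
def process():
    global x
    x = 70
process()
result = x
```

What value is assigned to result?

Step 1: x = 11 globally.
Step 2: process() declares global x and sets it to 70.
Step 3: After process(), global x = 70. result = 70

The answer is 70.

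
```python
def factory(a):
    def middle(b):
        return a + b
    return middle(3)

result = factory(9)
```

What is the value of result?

Step 1: factory(9) passes a = 9.
Step 2: middle(3) has b = 3, reads a = 9 from enclosing.
Step 3: result = 9 + 3 = 12

The answer is 12.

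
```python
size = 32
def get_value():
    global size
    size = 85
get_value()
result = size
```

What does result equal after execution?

Step 1: size = 32 globally.
Step 2: get_value() declares global size and sets it to 85.
Step 3: After get_value(), global size = 85. result = 85

The answer is 85.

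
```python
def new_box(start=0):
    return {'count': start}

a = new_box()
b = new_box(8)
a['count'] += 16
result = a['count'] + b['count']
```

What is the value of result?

Step 1: new_box() returns a new dict each call (immutable default 0).
Step 2: a = {'count': 0}, b = {'count': 8}.
Step 3: a['count'] += 16 = 16. result = 16 + 8 = 24

The answer is 24.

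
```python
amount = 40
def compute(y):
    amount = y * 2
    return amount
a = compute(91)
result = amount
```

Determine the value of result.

Step 1: Global amount = 40.
Step 2: compute(91) creates local amount = 91 * 2 = 182.
Step 3: Global amount unchanged because no global keyword. result = 40

The answer is 40.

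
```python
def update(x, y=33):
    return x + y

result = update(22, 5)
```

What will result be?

Step 1: update(22, 5) overrides default y with 5.
Step 2: Returns 22 + 5 = 27.
Step 3: result = 27

The answer is 27.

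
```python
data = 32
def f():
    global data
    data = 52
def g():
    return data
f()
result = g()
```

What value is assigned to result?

Step 1: data = 32.
Step 2: f() sets global data = 52.
Step 3: g() reads global data = 52. result = 52

The answer is 52.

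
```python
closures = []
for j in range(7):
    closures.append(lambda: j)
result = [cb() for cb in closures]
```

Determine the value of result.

Step 1: All 7 lambdas share the same variable j.
Step 2: After the loop, j = 6.
Step 3: Each call returns 6. result = [6, 6, 6, 6, 6, 6, 6]

The answer is [6, 6, 6, 6, 6, 6, 6].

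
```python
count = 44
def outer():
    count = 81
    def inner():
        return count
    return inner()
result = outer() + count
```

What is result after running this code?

Step 1: Global count = 44. outer() shadows with count = 81.
Step 2: inner() returns enclosing count = 81. outer() = 81.
Step 3: result = 81 + global count (44) = 125

The answer is 125.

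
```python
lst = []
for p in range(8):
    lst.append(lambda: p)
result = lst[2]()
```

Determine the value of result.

Step 1: The loop creates 8 lambdas, all referencing the same variable p.
Step 2: After the loop, p = 7 (final value).
Step 3: lst[2]() looks up p at call time and finds 7. This is the late binding gotcha. result = 7

The answer is 7.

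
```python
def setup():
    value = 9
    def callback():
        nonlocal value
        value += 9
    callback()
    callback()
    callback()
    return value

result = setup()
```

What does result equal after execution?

Step 1: value starts at 9.
Step 2: callback() is called 3 times, each adding 9.
Step 3: value = 9 + 9 * 3 = 36

The answer is 36.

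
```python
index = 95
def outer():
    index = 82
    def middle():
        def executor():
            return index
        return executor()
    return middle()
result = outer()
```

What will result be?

Step 1: outer() defines index = 82. middle() and executor() have no local index.
Step 2: executor() checks local (none), enclosing middle() (none), enclosing outer() and finds index = 82.
Step 3: result = 82

The answer is 82.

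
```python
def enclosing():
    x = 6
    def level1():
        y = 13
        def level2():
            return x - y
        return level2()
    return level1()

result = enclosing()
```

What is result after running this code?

Step 1: x = 6 in enclosing. y = 13 in level1.
Step 2: level2() reads x = 6 and y = 13 from enclosing scopes.
Step 3: result = 6 - 13 = -7

The answer is -7.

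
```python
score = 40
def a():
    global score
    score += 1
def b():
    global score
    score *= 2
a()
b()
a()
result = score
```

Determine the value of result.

Step 1: score = 40.
Step 2: a(): score = 40 + 1 = 41.
Step 3: b(): score = 41 * 2 = 82.
Step 4: a(): score = 82 + 1 = 83

The answer is 83.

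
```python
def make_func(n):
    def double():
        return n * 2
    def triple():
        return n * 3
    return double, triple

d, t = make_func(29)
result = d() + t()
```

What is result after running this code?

Step 1: Both closures capture the same n = 29.
Step 2: d() = 29 * 2 = 58, t() = 29 * 3 = 87.
Step 3: result = 58 + 87 = 145

The answer is 145.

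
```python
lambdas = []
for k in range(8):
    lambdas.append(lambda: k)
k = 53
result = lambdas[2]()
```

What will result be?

Step 1: Lambdas capture the variable k by reference, not by value.
Step 2: After the loop, k is reassigned to 53.
Step 3: lambdas[2]() looks up the current k = 53. result = 53

The answer is 53.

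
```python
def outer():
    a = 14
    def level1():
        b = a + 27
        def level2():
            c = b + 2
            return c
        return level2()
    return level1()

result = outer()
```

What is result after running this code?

Step 1: a = 14. b = a + 27 = 41.
Step 2: c = b + 2 = 41 + 2 = 43.
Step 3: result = 43

The answer is 43.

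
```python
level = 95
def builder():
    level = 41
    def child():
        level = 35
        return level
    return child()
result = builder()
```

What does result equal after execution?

Step 1: Three scopes define level: global (95), builder (41), child (35).
Step 2: child() has its own local level = 35, which shadows both enclosing and global.
Step 3: result = 35 (local wins in LEGB)

The answer is 35.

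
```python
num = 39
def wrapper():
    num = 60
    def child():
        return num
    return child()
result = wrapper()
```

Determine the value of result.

Step 1: num = 39 globally, but wrapper() defines num = 60 locally.
Step 2: child() looks up num. Not in local scope, so checks enclosing scope (wrapper) and finds num = 60.
Step 3: result = 60

The answer is 60.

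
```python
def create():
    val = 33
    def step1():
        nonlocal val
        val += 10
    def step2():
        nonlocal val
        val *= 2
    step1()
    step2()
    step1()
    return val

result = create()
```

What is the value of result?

Step 1: val = 33.
Step 2: step1(): val = 33 + 10 = 43.
Step 3: step2(): val = 43 * 2 = 86.
Step 4: step1(): val = 86 + 10 = 96. result = 96

The answer is 96.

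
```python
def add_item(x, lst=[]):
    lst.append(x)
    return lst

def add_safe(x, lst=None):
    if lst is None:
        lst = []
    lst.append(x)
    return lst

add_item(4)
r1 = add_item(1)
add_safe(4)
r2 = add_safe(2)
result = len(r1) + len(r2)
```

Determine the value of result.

Step 1: add_item shares mutable default: after 2 calls, lst = [4, 1], len = 2.
Step 2: add_safe creates fresh list each time: r2 = [2], len = 1.
Step 3: result = 2 + 1 = 3

The answer is 3.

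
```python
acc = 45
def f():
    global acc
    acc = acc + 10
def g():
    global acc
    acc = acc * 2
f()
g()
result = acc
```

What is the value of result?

Step 1: acc = 45.
Step 2: f() adds 10: acc = 45 + 10 = 55.
Step 3: g() doubles: acc = 55 * 2 = 110.
Step 4: result = 110

The answer is 110.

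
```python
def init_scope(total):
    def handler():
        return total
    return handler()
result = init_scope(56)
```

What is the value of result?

Step 1: init_scope(56) binds parameter total = 56.
Step 2: handler() looks up total in enclosing scope and finds the parameter total = 56.
Step 3: result = 56

The answer is 56.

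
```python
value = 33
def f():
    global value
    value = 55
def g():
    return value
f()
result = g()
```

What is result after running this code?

Step 1: value = 33.
Step 2: f() sets global value = 55.
Step 3: g() reads global value = 55. result = 55

The answer is 55.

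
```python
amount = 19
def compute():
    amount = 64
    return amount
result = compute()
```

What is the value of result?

Step 1: Global amount = 19.
Step 2: compute() creates local amount = 64, shadowing the global.
Step 3: Returns local amount = 64. result = 64

The answer is 64.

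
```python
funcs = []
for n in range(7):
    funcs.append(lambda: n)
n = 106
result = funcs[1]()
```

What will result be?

Step 1: Lambdas capture the variable n by reference, not by value.
Step 2: After the loop, n is reassigned to 106.
Step 3: funcs[1]() looks up the current n = 106. result = 106

The answer is 106.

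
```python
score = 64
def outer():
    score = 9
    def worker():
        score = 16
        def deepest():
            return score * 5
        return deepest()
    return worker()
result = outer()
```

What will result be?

Step 1: deepest() looks up score through LEGB: not local, finds score = 16 in enclosing worker().
Step 2: Returns 16 * 5 = 80.
Step 3: result = 80

The answer is 80.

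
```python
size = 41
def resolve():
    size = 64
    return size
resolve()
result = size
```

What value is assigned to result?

Step 1: Global size = 41.
Step 2: resolve() creates local size = 64 (shadow, not modification).
Step 3: After resolve() returns, global size is unchanged. result = 41

The answer is 41.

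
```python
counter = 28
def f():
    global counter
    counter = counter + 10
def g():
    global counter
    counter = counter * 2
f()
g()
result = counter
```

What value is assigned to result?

Step 1: counter = 28.
Step 2: f() adds 10: counter = 28 + 10 = 38.
Step 3: g() doubles: counter = 38 * 2 = 76.
Step 4: result = 76

The answer is 76.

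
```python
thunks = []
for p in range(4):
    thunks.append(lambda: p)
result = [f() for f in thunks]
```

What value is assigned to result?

Step 1: All 4 lambdas share the same variable p.
Step 2: After the loop, p = 3.
Step 3: Each call returns 3. result = [3, 3, 3, 3]

The answer is [3, 3, 3, 3].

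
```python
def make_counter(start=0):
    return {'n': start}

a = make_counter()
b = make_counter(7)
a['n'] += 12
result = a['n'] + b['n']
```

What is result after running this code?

Step 1: make_counter() returns a new dict each call (immutable default 0).
Step 2: a = {'n': 0}, b = {'n': 7}.
Step 3: a['n'] += 12 = 12. result = 12 + 7 = 19

The answer is 19.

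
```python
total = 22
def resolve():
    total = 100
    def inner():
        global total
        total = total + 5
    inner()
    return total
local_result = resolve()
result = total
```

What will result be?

Step 1: Global total = 22. resolve() creates local total = 100.
Step 2: inner() declares global total and adds 5: global total = 22 + 5 = 27.
Step 3: resolve() returns its local total = 100 (unaffected by inner).
Step 4: result = global total = 27

The answer is 27.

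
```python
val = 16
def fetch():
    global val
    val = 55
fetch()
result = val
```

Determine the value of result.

Step 1: val = 16 globally.
Step 2: fetch() declares global val and sets it to 55.
Step 3: After fetch(), global val = 55. result = 55

The answer is 55.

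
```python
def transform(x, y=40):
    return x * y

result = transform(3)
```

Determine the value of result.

Step 1: transform(3) uses default y = 40.
Step 2: Returns 3 * 40 = 120.
Step 3: result = 120

The answer is 120.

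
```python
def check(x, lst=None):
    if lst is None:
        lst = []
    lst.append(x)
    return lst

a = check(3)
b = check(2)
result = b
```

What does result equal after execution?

Step 1: None default with guard creates a NEW list each call.
Step 2: a = [3] (fresh list). b = [2] (another fresh list).
Step 3: result = [2] (this is the fix for mutable default)

The answer is [2].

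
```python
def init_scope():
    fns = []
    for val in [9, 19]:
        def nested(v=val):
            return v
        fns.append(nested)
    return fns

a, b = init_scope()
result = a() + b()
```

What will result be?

Step 1: Default argument v=val captures val at each iteration.
Step 2: a() returns 9 (captured at first iteration), b() returns 19 (captured at second).
Step 3: result = 9 + 19 = 28

The answer is 28.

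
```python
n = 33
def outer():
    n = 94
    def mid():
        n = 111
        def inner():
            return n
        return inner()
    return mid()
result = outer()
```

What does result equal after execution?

Step 1: Three levels of shadowing: global 33, outer 94, mid 111.
Step 2: inner() finds n = 111 in enclosing mid() scope.
Step 3: result = 111

The answer is 111.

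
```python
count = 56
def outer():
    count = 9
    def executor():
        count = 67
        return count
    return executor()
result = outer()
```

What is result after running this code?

Step 1: Three scopes define count: global (56), outer (9), executor (67).
Step 2: executor() has its own local count = 67, which shadows both enclosing and global.
Step 3: result = 67 (local wins in LEGB)

The answer is 67.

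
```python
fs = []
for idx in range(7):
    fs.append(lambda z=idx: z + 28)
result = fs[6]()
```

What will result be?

Step 1: Default argument z=idx captures idx's value at definition time.
Step 2: fs[6] was defined when idx = 6, so z defaults to 6.
Step 3: result = 6 + 28 = 34 (default arg fixes the late binding issue)

The answer is 34.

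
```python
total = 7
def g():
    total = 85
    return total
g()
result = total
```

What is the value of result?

Step 1: Global total = 7.
Step 2: g() creates local total = 85 (shadow, not modification).
Step 3: After g() returns, global total is unchanged. result = 7

The answer is 7.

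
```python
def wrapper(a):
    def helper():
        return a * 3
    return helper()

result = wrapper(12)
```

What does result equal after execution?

Step 1: wrapper(12) binds parameter a = 12.
Step 2: helper() accesses a = 12 from enclosing scope.
Step 3: result = 12 * 3 = 36

The answer is 36.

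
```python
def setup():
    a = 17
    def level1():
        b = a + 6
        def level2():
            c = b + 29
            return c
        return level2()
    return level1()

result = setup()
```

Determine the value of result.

Step 1: a = 17. b = a + 6 = 23.
Step 2: c = b + 29 = 23 + 29 = 52.
Step 3: result = 52

The answer is 52.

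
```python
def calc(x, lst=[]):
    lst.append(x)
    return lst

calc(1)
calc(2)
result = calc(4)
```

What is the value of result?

Step 1: Mutable default argument gotcha! The list [] is created once.
Step 2: Each call appends to the SAME list: [1], [1, 2], [1, 2, 4].
Step 3: result = [1, 2, 4]

The answer is [1, 2, 4].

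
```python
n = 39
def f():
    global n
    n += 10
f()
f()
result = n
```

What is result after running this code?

Step 1: n = 39.
Step 2: First f(): n = 39 + 10 = 49.
Step 3: Second f(): n = 49 + 10 = 59. result = 59

The answer is 59.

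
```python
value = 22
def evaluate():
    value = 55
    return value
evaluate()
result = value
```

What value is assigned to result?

Step 1: value = 22 globally.
Step 2: evaluate() creates a LOCAL value = 55 (no global keyword!).
Step 3: The global value is unchanged. result = 22

The answer is 22.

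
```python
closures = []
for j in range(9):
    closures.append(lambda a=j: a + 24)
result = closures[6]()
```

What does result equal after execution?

Step 1: Default argument a=j captures j's value at definition time.
Step 2: closures[6] was defined when j = 6, so a defaults to 6.
Step 3: result = 6 + 24 = 30 (default arg fixes the late binding issue)

The answer is 30.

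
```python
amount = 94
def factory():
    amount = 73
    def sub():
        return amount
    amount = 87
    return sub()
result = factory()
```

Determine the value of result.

Step 1: factory() sets amount = 73, then later amount = 87.
Step 2: sub() is called after amount is reassigned to 87. Closures capture variables by reference, not by value.
Step 3: result = 87

The answer is 87.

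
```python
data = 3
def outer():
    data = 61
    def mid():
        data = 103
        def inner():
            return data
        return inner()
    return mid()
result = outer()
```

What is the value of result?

Step 1: Three levels of shadowing: global 3, outer 61, mid 103.
Step 2: inner() finds data = 103 in enclosing mid() scope.
Step 3: result = 103

The answer is 103.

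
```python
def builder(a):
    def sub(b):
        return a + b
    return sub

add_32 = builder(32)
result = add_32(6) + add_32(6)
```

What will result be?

Step 1: add_32 captures a = 32.
Step 2: add_32(6) = 32 + 6 = 38, called twice.
Step 3: result = 38 + 38 = 76

The answer is 76.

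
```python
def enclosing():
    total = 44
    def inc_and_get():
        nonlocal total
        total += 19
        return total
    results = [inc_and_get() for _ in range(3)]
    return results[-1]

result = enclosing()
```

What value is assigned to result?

Step 1: total = 44.
Step 2: Three calls to inc_and_get(), each adding 19.
Step 3: Last value = 44 + 19 * 3 = 101

The answer is 101.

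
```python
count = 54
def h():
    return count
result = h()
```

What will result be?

Step 1: count = 54 is defined in the global scope.
Step 2: h() looks up count. No local count exists, so Python checks the global scope via LEGB rule and finds count = 54.
Step 3: result = 54

The answer is 54.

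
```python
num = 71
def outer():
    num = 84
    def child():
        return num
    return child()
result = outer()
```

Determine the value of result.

Step 1: num = 71 globally, but outer() defines num = 84 locally.
Step 2: child() looks up num. Not in local scope, so checks enclosing scope (outer) and finds num = 84.
Step 3: result = 84

The answer is 84.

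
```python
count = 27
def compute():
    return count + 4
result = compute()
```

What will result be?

Step 1: count = 27 is defined globally.
Step 2: compute() looks up count from global scope = 27, then computes 27 + 4 = 31.
Step 3: result = 31

The answer is 31.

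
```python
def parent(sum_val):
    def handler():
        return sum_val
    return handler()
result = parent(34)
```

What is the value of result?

Step 1: parent(34) binds parameter sum_val = 34.
Step 2: handler() looks up sum_val in enclosing scope and finds the parameter sum_val = 34.
Step 3: result = 34

The answer is 34.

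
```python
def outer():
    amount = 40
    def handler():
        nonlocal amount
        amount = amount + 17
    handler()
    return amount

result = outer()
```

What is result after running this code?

Step 1: outer() sets amount = 40.
Step 2: handler() uses nonlocal to modify amount in outer's scope: amount = 40 + 17 = 57.
Step 3: outer() returns the modified amount = 57

The answer is 57.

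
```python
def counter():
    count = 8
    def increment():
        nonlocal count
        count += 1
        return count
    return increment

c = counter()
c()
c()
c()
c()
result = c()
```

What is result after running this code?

Step 1: counter() creates closure with count = 8.
Step 2: Each c() call increments count via nonlocal. After 5 calls: 8 + 5 = 13.
Step 3: result = 13

The answer is 13.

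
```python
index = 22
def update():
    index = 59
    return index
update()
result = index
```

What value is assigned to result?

Step 1: index = 22 globally.
Step 2: update() creates a LOCAL index = 59 (no global keyword!).
Step 3: The global index is unchanged. result = 22

The answer is 22.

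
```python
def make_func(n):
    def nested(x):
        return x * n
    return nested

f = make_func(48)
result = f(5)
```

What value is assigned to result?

Step 1: make_func(48) creates a closure capturing n = 48.
Step 2: f(5) computes 5 * 48 = 240.
Step 3: result = 240

The answer is 240.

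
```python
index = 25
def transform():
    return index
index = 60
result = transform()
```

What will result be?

Step 1: index is first set to 25, then reassigned to 60.
Step 2: transform() is called after the reassignment, so it looks up the current global index = 60.
Step 3: result = 60

The answer is 60.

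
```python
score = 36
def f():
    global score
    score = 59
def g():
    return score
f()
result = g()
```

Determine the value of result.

Step 1: score = 36.
Step 2: f() sets global score = 59.
Step 3: g() reads global score = 59. result = 59

The answer is 59.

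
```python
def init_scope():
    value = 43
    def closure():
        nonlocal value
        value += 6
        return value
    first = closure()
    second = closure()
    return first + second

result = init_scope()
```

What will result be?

Step 1: value starts at 43.
Step 2: First call: value = 43 + 6 = 49, returns 49.
Step 3: Second call: value = 49 + 6 = 55, returns 55.
Step 4: result = 49 + 55 = 104

The answer is 104.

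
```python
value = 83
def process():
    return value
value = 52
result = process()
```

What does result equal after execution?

Step 1: value is first set to 83, then reassigned to 52.
Step 2: process() is called after the reassignment, so it looks up the current global value = 52.
Step 3: result = 52

The answer is 52.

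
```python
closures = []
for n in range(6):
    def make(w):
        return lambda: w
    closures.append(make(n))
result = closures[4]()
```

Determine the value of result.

Step 1: make(n) creates a new scope capturing w = n at call time.
Step 2: closures[4] = make(4), so its lambda captures w = 4.
Step 3: result = 4 (closure factory fixes late binding)

The answer is 4.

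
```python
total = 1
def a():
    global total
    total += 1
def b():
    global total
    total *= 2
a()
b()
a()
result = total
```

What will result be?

Step 1: total = 1.
Step 2: a(): total = 1 + 1 = 2.
Step 3: b(): total = 2 * 2 = 4.
Step 4: a(): total = 4 + 1 = 5

The answer is 5.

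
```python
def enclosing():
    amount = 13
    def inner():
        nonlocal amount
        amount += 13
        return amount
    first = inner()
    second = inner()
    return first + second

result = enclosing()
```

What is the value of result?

Step 1: amount starts at 13.
Step 2: First call: amount = 13 + 13 = 26, returns 26.
Step 3: Second call: amount = 26 + 13 = 39, returns 39.
Step 4: result = 26 + 39 = 65

The answer is 65.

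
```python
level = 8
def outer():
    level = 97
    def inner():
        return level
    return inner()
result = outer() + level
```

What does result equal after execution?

Step 1: Global level = 8. outer() shadows with level = 97.
Step 2: inner() returns enclosing level = 97. outer() = 97.
Step 3: result = 97 + global level (8) = 105

The answer is 105.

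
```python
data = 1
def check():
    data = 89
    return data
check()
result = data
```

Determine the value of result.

Step 1: Global data = 1.
Step 2: check() creates local data = 89 (shadow, not modification).
Step 3: After check() returns, global data is unchanged. result = 1

The answer is 1.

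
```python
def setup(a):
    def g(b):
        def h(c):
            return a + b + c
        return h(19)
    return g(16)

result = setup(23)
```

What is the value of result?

Step 1: a = 23, b = 16, c = 19 across three nested scopes.
Step 2: h() accesses all three via LEGB rule.
Step 3: result = 23 + 16 + 19 = 58

The answer is 58.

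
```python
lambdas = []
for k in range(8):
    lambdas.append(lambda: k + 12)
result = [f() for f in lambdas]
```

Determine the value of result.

Step 1: All lambdas capture k by reference. After the loop, k = 7.
Step 2: Each call returns 7 + 12 = 19.
Step 3: result = [19, 19, 19, 19, 19, 19, 19, 19]

The answer is [19, 19, 19, 19, 19, 19, 19, 19].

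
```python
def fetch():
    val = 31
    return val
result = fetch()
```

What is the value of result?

Step 1: fetch() defines val = 31 in its local scope.
Step 2: return val finds the local variable val = 31.
Step 3: result = 31

The answer is 31.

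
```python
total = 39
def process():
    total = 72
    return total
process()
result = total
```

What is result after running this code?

Step 1: total = 39 globally.
Step 2: process() creates a LOCAL total = 72 (no global keyword!).
Step 3: The global total is unchanged. result = 39

The answer is 39.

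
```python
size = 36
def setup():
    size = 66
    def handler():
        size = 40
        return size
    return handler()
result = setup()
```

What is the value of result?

Step 1: Three scopes define size: global (36), setup (66), handler (40).
Step 2: handler() has its own local size = 40, which shadows both enclosing and global.
Step 3: result = 40 (local wins in LEGB)

The answer is 40.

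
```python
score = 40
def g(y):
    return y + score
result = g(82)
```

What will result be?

Step 1: score = 40 is defined globally.
Step 2: g(82) uses parameter y = 82 and looks up score from global scope = 40.
Step 3: result = 82 + 40 = 122

The answer is 122.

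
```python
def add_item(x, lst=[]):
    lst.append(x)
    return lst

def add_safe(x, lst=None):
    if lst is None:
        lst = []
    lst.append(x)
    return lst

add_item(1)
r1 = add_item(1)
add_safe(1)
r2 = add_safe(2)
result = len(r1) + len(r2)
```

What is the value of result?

Step 1: add_item shares mutable default: after 2 calls, lst = [1, 1], len = 2.
Step 2: add_safe creates fresh list each time: r2 = [2], len = 1.
Step 3: result = 2 + 1 = 3

The answer is 3.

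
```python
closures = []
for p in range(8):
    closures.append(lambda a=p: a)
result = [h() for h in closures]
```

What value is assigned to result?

Step 1: Default arg a=p captures p at each iteration.
Step 2: Each lambda has its own default: 0, 1, ..., 7.
Step 3: result = [0, 1, 2, 3, 4, 5, 6, 7]

The answer is [0, 1, 2, 3, 4, 5, 6, 7].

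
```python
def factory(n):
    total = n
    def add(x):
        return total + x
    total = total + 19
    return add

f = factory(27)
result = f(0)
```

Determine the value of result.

Step 1: factory(27) sets total = 27, then total = 27 + 19 = 46.
Step 2: Closures capture by reference, so add sees total = 46.
Step 3: f(0) returns 46 + 0 = 46

The answer is 46.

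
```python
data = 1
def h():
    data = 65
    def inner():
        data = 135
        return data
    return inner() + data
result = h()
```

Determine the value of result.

Step 1: h() has local data = 65. inner() has local data = 135.
Step 2: inner() returns its local data = 135.
Step 3: h() returns 135 + its own data (65) = 200

The answer is 200.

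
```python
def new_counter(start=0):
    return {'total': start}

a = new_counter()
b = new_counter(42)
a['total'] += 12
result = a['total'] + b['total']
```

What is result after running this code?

Step 1: new_counter() returns a new dict each call (immutable default 0).
Step 2: a = {'total': 0}, b = {'total': 42}.
Step 3: a['total'] += 12 = 12. result = 12 + 42 = 54

The answer is 54.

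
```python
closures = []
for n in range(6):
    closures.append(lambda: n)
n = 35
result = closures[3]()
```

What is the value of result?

Step 1: Lambdas capture the variable n by reference, not by value.
Step 2: After the loop, n is reassigned to 35.
Step 3: closures[3]() looks up the current n = 35. result = 35

The answer is 35.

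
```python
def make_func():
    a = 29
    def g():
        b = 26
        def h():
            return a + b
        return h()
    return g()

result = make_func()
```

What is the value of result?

Step 1: make_func() defines a = 29. g() defines b = 26.
Step 2: h() accesses both from enclosing scopes: a = 29, b = 26.
Step 3: result = 29 + 26 = 55

The answer is 55.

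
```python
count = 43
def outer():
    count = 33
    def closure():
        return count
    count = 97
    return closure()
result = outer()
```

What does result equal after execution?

Step 1: outer() sets count = 33, then later count = 97.
Step 2: closure() is called after count is reassigned to 97. Closures capture variables by reference, not by value.
Step 3: result = 97

The answer is 97.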